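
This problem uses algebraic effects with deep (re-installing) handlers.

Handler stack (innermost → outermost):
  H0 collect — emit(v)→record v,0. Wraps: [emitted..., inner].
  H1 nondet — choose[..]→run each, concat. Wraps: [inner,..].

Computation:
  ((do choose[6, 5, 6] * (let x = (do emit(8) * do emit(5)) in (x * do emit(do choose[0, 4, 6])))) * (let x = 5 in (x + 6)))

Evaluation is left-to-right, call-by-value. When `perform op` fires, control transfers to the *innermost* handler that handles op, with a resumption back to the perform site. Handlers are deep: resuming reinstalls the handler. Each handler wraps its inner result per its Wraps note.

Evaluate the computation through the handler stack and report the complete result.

Evaluation trace:
choose[6, 5, 6] @ H1
  branch[0] choose=6:
    emit(8) @ H0 ⇒ out+=8
    emit(5) @ H0 ⇒ out+=5
    choose[0, 4, 6] @ H1
      branch[0] choose=0:
        emit(0) @ H0 ⇒ out+=0
        H0 returns [8, 5, 0, 0]
        H1 returns [[8, 5, 0, 0]]
      branch[1] choose=4:
        emit(4) @ H0 ⇒ out+=4
        H0 returns [8, 5, 4, 0]
        H1 returns [[8, 5, 4, 0]]
      branch[2] choose=6:
        emit(6) @ H0 ⇒ out+=6
        H0 returns [8, 5, 6, 0]
        H1 returns [[8, 5, 6, 0]]
  branch[1] choose=5:
    emit(8) @ H0 ⇒ out+=8
    emit(5) @ H0 ⇒ out+=5
    choose[0, 4, 6] @ H1
      branch[0] choose=0:
        emit(0) @ H0 ⇒ out+=0
        H0 returns [8, 5, 0, 0]
        H1 returns [[8, 5, 0, 0]]
      branch[1] choose=4:
        emit(4) @ H0 ⇒ out+=4
        H0 returns [8, 5, 4, 0]
        H1 returns [[8, 5, 4, 0]]
      branch[2] choose=6:
        emit(6) @ H0 ⇒ out+=6
        H0 returns [8, 5, 6, 0]
        H1 returns [[8, 5, 6, 0]]
  branch[2] choose=6:
    emit(8) @ H0 ⇒ out+=8
    emit(5) @ H0 ⇒ out+=5
    choose[0, 4, 6] @ H1
      branch[0] choose=0:
        emit(0) @ H0 ⇒ out+=0
        H0 returns [8, 5, 0, 0]
        H1 returns [[8, 5, 0, 0]]
      branch[1] choose=4:
        emit(4) @ H0 ⇒ out+=4
        H0 returns [8, 5, 4, 0]
        H1 returns [[8, 5, 4, 0]]
      branch[2] choose=6:
        emit(6) @ H0 ⇒ out+=6
        H0 returns [8, 5, 6, 0]
        H1 returns [[8, 5, 6, 0]]
= [[8, 5, 0, 0], [8, 5, 4, 0], [8, 5, 6, 0], [8, 5, 0, 0], [8, 5, 4, 0], [8, 5, 6, 0], [8, 5, 0, 0], [8, 5, 4, 0], [8, 5, 6, 0]]

Answer: [[8, 5, 0, 0], [8, 5, 4, 0], [8, 5, 6, 0], [8, 5, 0, 0], [8, 5, 4, 0], [8, 5, 6, 0], [8, 5, 0, 0], [8, 5, 4, 0], [8, 5, 6, 0]]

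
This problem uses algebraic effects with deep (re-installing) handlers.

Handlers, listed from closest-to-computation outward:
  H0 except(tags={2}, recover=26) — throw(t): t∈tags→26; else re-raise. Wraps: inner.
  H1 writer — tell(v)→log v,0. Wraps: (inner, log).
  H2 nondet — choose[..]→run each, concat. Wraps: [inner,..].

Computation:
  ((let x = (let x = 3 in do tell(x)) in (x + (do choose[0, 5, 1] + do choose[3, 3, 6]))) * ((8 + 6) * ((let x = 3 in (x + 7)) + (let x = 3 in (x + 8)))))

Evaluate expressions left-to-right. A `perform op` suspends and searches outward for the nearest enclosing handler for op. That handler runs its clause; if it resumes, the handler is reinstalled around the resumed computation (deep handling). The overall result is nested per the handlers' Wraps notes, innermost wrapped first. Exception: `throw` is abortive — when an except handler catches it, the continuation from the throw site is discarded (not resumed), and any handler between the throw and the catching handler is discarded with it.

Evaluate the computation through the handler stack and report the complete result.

Evaluation trace:
tell(3) @ H1 ⇒ log+=3
choose[0, 5, 1] @ H2
  branch[0] choose=0:
    choose[3, 3, 6] @ H2
      branch[0] choose=3:
        H0 returns 882
        H1 returns (882, (3))
        H2 returns [(882, (3))]
      branch[1] choose=3:
        H0 returns 882
        H1 returns (882, (3))
        H2 returns [(882, (3))]
      branch[2] choose=6:
        H0 returns 1764
        H1 returns (1764, (3))
        H2 returns [(1764, (3))]
  branch[1] choose=5:
    choose[3, 3, 6] @ H2
      branch[0] choose=3:
        H0 returns 2352
        H1 returns (2352, (3))
        H2 returns [(2352, (3))]
      branch[1] choose=3:
        H0 returns 2352
        H1 returns (2352, (3))
        H2 returns [(2352, (3))]
      branch[2] choose=6:
        H0 returns 3234
        H1 returns (3234, (3))
        H2 returns [(3234, (3))]
  branch[2] choose=1:
    choose[3, 3, 6] @ H2
      branch[0] choose=3:
        H0 returns 1176
        H1 returns (1176, (3))
        H2 returns [(1176, (3))]
      branch[1] choose=3:
        H0 returns 1176
        H1 returns (1176, (3))
        H2 returns [(1176, (3))]
      branch[2] choose=6:
        H0 returns 2058
        H1 returns (2058, (3))
        H2 returns [(2058, (3))]
= [(882, (3)), (882, (3)), (1764, (3)), (2352, (3)), (2352, (3)), (3234, (3)), (1176, (3)), (1176, (3)), (2058, (3))]

Answer: [(882, (3)), (882, (3)), (1764, (3)), (2352, (3)), (2352, (3)), (3234, (3)), (1176, (3)), (1176, (3)), (2058, (3))]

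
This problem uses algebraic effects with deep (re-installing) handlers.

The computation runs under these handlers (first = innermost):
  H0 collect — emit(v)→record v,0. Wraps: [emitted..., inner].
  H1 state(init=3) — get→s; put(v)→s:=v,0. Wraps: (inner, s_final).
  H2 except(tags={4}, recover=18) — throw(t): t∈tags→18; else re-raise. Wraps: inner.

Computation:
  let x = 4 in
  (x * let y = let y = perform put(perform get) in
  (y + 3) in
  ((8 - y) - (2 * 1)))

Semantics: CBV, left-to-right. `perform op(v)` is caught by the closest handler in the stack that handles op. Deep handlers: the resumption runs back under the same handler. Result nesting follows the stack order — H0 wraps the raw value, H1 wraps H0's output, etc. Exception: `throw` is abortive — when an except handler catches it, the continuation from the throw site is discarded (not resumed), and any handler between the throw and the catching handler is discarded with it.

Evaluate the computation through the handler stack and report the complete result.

Working:
get @ H1 ⇒ 3
put(3) @ H1 ⇒ s:=3
H0 returns [12]
H1 returns ([12], 3)
H2 returns ([12], 3)
= ([12], 3)

Answer: ([12], 3)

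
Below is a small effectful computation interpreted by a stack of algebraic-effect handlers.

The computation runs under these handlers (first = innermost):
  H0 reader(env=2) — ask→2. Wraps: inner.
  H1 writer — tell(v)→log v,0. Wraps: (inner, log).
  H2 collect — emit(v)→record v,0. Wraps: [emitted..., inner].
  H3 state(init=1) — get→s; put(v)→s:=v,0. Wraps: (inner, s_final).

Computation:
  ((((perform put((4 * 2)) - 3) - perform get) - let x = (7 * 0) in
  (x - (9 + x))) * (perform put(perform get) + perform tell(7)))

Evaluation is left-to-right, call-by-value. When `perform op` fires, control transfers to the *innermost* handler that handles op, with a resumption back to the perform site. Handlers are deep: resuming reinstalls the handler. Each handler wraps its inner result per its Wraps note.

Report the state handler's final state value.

Step-by-step:
put(8) @ H3 ⇒ s:=8
get @ H3 ⇒ 8
get @ H3 ⇒ 8
put(8) @ H3 ⇒ s:=8
tell(7) @ H1 ⇒ log+=7
H0 returns 0
H1 returns (0, (7))
H2 returns [(0, (7))]
H3 returns ([(0, (7))], 8)
= ([(0, (7))], 8)

Answer: 8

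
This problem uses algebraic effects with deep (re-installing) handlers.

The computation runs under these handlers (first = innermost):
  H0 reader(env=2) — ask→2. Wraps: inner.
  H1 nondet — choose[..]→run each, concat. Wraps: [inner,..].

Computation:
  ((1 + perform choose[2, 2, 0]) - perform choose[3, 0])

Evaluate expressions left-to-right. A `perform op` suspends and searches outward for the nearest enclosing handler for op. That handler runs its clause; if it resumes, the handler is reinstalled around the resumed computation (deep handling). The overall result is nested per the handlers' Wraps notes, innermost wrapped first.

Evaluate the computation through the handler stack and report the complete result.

Answer: [0, 3, 0, 3, -2, 1]

Step-by-step:
choose[2, 2, 0] @ H1
  branch[0] choose=2:
    choose[3, 0] @ H1
      branch[0] choose=3:
        H0 returns 0
        H1 returns [0]
      branch[1] choose=0:
        H0 returns 3
        H1 returns [3]
  branch[1] choose=2:
    choose[3, 0] @ H1
      branch[0] choose=3:
        H0 returns 0
        H1 returns [0]
      branch[1] choose=0:
        H0 returns 3
        H1 returns [3]
  branch[2] choose=0:
    choose[3, 0] @ H1
      branch[0] choose=3:
        H0 returns -2
        H1 returns [-2]
      branch[1] choose=0:
        H0 returns 1
        H1 returns [1]
= [0, 3, 0, 3, -2, 1]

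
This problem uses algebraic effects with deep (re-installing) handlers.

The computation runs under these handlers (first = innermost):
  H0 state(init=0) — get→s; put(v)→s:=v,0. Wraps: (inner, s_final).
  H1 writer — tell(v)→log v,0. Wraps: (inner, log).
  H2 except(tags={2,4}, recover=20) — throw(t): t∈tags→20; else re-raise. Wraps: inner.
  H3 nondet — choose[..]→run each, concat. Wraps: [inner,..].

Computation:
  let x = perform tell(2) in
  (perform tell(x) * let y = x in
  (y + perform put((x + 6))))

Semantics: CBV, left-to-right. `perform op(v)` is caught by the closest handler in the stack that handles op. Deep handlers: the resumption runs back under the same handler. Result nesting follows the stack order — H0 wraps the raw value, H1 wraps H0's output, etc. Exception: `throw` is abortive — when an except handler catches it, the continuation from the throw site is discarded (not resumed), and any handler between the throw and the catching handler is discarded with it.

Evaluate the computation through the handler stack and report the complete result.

Evaluation trace:
tell(2) @ H1 ⇒ log+=2
tell(0) @ H1 ⇒ log+=0
put(6) @ H0 ⇒ s:=6
H0 returns (0, 6)
H1 returns ((0, 6), (2, 0))
H2 returns ((0, 6), (2, 0))
H3 returns [((0, 6), (2, 0))]
= [((0, 6), (2, 0))]

Answer: [((0, 6), (2, 0))]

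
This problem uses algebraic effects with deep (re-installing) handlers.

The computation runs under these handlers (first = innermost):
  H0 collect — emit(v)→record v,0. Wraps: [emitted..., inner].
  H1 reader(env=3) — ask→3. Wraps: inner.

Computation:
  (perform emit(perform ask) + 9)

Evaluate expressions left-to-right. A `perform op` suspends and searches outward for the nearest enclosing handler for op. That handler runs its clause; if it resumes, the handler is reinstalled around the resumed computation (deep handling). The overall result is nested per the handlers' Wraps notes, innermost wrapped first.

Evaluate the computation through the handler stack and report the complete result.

Answer: [3, 9]

Working:
ask @ H1 ⇒ 3
emit(3) @ H0 ⇒ out+=3
H0 returns [3, 9]
H1 returns [3, 9]
= [3, 9]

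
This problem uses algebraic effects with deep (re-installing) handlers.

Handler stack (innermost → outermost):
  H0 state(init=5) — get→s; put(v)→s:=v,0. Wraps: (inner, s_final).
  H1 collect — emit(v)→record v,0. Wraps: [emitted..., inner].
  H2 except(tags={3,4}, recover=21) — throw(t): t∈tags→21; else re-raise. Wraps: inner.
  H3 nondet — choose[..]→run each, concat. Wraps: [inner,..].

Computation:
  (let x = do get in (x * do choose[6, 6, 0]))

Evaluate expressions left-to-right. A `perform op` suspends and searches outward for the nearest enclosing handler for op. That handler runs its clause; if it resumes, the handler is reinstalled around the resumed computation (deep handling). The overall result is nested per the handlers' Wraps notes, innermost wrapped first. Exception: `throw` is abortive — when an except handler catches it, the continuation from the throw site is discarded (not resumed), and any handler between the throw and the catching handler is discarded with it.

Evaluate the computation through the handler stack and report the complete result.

Step-by-step:
get @ H0 ⇒ 5
choose[6, 6, 0] @ H3
  branch[0] choose=6:
    H0 returns (30, 5)
    H1 returns [(30, 5)]
    H2 returns [(30, 5)]
    H3 returns [[(30, 5)]]
  branch[1] choose=6:
    H0 returns (30, 5)
    H1 returns [(30, 5)]
    H2 returns [(30, 5)]
    H3 returns [[(30, 5)]]
  branch[2] choose=0:
    H0 returns (0, 5)
    H1 returns [(0, 5)]
    H2 returns [(0, 5)]
    H3 returns [[(0, 5)]]
= [[(30, 5)], [(30, 5)], [(0, 5)]]

Answer: [[(30, 5)], [(30, 5)], [(0, 5)]]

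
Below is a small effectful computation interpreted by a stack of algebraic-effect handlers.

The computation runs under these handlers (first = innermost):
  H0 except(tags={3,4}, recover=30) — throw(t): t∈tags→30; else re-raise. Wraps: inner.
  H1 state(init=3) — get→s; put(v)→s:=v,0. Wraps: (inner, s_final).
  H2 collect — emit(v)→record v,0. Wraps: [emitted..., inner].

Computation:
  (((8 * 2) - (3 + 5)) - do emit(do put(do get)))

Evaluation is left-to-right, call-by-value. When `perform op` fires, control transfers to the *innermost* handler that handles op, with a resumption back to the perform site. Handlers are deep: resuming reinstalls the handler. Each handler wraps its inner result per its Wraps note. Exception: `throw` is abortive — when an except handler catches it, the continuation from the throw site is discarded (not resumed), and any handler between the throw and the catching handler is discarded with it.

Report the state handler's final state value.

Answer: 3

Evaluation trace:
get @ H1 ⇒ 3
put(3) @ H1 ⇒ s:=3
emit(0) @ H2 ⇒ out+=0
H0 returns 8
H1 returns (8, 3)
H2 returns [0, (8, 3)]
= [0, (8, 3)]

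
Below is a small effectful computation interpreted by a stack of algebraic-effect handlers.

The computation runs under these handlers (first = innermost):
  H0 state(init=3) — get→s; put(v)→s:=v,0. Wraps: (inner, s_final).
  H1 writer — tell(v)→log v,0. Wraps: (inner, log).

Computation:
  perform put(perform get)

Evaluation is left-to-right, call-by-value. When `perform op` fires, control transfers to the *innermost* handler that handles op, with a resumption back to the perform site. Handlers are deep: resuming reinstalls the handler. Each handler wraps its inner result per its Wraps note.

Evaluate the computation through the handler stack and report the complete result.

Step-by-step:
get @ H0 ⇒ 3
put(3) @ H0 ⇒ s:=3
H0 returns (0, 3)
H1 returns ((0, 3), ())
= ((0, 3), ())

Answer: ((0, 3), ())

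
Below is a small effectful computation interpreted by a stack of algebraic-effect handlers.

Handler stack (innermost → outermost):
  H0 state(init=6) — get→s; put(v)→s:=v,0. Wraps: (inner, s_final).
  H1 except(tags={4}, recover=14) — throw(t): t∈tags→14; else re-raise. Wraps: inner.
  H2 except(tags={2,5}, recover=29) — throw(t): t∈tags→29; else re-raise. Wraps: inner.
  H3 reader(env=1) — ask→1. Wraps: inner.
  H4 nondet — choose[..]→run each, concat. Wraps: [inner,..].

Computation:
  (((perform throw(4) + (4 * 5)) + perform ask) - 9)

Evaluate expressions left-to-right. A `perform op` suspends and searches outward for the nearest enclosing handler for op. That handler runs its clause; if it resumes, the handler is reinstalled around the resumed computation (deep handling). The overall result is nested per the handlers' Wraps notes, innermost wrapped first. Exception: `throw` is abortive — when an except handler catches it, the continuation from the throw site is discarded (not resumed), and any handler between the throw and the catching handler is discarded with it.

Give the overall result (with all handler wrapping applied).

Working:
throw(4) @ H1 caught ⇒ 14
H2 returns 14
H3 returns 14
H4 returns [14]
= [14]

Answer: [14]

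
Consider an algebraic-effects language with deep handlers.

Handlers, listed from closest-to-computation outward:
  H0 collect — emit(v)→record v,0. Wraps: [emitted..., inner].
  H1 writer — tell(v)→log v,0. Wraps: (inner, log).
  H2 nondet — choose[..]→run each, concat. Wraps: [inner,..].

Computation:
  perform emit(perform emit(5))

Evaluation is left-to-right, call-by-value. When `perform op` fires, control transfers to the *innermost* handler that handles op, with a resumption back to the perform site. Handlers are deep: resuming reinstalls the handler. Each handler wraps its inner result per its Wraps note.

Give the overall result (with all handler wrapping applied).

Evaluation trace:
emit(5) @ H0 ⇒ out+=5
emit(0) @ H0 ⇒ out+=0
H0 returns [5, 0, 0]
H1 returns ([5, 0, 0], ())
H2 returns [([5, 0, 0], ())]
= [([5, 0, 0], ())]

Answer: [([5, 0, 0], ())]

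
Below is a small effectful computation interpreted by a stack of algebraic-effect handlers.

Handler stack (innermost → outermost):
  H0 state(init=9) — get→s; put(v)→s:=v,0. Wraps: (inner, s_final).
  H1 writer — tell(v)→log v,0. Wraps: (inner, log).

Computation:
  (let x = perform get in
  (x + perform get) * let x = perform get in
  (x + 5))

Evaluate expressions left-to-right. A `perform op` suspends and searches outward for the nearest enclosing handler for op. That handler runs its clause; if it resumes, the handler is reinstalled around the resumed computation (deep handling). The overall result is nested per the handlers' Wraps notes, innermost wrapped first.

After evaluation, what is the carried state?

Answer: 9

Step-by-step:
get @ H0 ⇒ 9
get @ H0 ⇒ 9
get @ H0 ⇒ 9
H0 returns (252, 9)
H1 returns ((252, 9), ())
= ((252, 9), ())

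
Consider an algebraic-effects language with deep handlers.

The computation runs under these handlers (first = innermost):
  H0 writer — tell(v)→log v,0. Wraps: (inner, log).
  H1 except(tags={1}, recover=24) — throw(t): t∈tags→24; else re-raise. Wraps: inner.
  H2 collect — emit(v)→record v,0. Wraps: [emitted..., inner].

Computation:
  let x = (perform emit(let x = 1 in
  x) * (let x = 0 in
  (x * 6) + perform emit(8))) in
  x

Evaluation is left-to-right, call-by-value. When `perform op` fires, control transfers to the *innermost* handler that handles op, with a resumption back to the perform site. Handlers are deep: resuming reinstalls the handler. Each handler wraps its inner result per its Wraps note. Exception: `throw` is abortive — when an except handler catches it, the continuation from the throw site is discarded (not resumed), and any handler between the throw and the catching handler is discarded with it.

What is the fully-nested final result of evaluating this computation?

Answer: [1, 8, (0, ())]

Working:
emit(1) @ H2 ⇒ out+=1
emit(8) @ H2 ⇒ out+=8
H0 returns (0, ())
H1 returns (0, ())
H2 returns [1, 8, (0, ())]
= [1, 8, (0, ())]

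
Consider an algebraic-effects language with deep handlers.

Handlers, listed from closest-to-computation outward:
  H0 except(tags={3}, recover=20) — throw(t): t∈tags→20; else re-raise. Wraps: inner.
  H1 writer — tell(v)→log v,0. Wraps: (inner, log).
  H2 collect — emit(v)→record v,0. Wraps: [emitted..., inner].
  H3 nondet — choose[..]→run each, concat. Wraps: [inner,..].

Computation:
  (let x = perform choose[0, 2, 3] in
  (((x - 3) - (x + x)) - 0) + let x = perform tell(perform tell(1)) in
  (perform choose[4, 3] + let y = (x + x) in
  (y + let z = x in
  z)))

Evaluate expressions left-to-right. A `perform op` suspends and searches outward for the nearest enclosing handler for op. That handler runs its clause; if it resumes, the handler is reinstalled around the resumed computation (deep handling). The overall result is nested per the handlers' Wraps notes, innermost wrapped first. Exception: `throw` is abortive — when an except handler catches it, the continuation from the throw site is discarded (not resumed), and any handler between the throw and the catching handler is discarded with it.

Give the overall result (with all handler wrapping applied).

Working:
choose[0, 2, 3] @ H3
  branch[0] choose=0:
    tell(1) @ H1 ⇒ log+=1
    tell(0) @ H1 ⇒ log+=0
    choose[4, 3] @ H3
      branch[0] choose=4:
        H0 returns 1
        H1 returns (1, (1, 0))
        H2 returns [(1, (1, 0))]
        H3 returns [[(1, (1, 0))]]
      branch[1] choose=3:
        H0 returns 0
        H1 returns (0, (1, 0))
        H2 returns [(0, (1, 0))]
        H3 returns [[(0, (1, 0))]]
  branch[1] choose=2:
    tell(1) @ H1 ⇒ log+=1
    tell(0) @ H1 ⇒ log+=0
    choose[4, 3] @ H3
      branch[0] choose=4:
        H0 returns -1
        H1 returns (-1, (1, 0))
        H2 returns [(-1, (1, 0))]
        H3 returns [[(-1, (1, 0))]]
      branch[1] choose=3:
        H0 returns -2
        H1 returns (-2, (1, 0))
        H2 returns [(-2, (1, 0))]
        H3 returns [[(-2, (1, 0))]]
  branch[2] choose=3:
    tell(1) @ H1 ⇒ log+=1
    tell(0) @ H1 ⇒ log+=0
    choose[4, 3] @ H3
      branch[0] choose=4:
        H0 returns -2
        H1 returns (-2, (1, 0))
        H2 returns [(-2, (1, 0))]
        H3 returns [[(-2, (1, 0))]]
      branch[1] choose=3:
        H0 returns -3
        H1 returns (-3, (1, 0))
        H2 returns [(-3, (1, 0))]
        H3 returns [[(-3, (1, 0))]]
= [[(1, (1, 0))], [(0, (1, 0))], [(-1, (1, 0))], [(-2, (1, 0))], [(-2, (1, 0))], [(-3, (1, 0))]]

Answer: [[(1, (1, 0))], [(0, (1, 0))], [(-1, (1, 0))], [(-2, (1, 0))], [(-2, (1, 0))], [(-3, (1, 0))]]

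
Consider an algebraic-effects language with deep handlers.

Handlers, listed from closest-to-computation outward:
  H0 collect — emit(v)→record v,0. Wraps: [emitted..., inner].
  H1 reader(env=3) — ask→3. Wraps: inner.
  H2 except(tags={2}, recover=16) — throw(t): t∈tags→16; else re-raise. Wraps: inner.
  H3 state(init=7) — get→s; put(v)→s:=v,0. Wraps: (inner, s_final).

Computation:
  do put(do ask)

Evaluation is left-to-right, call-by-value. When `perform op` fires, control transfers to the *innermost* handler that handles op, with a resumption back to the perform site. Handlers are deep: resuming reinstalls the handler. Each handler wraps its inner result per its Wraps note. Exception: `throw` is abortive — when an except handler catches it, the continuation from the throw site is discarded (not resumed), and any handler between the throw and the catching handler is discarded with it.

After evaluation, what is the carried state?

Answer: 3

Evaluation trace:
ask @ H1 ⇒ 3
put(3) @ H3 ⇒ s:=3
H0 returns [0]
H1 returns [0]
H2 returns [0]
H3 returns ([0], 3)
= ([0], 3)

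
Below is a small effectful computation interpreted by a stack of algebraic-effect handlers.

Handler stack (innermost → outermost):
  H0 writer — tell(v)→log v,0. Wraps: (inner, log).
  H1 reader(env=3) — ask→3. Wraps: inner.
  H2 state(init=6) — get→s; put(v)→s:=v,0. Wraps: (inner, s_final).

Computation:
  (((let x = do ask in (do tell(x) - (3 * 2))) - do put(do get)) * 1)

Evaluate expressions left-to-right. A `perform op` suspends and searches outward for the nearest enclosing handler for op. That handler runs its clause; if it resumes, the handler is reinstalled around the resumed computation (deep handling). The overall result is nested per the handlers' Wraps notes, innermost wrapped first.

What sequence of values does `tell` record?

Evaluation trace:
ask @ H1 ⇒ 3
tell(3) @ H0 ⇒ log+=3
get @ H2 ⇒ 6
put(6) @ H2 ⇒ s:=6
H0 returns (-6, (3))
H1 returns (-6, (3))
H2 returns ((-6, (3)), 6)
= ((-6, (3)), 6)

Answer: (3)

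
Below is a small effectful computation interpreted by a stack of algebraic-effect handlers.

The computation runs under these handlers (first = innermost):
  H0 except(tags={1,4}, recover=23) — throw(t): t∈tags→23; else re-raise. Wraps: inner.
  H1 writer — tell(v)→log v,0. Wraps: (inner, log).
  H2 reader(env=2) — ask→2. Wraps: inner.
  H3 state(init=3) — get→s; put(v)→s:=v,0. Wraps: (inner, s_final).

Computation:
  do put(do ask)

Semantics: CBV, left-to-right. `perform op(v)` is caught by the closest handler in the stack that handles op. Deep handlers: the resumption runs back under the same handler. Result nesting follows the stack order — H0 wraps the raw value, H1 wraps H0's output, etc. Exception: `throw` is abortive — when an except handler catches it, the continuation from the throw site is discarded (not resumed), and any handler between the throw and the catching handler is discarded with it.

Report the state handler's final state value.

Evaluation trace:
ask @ H2 ⇒ 2
put(2) @ H3 ⇒ s:=2
H0 returns 0
H1 returns (0, ())
H2 returns (0, ())
H3 returns ((0, ()), 2)
= ((0, ()), 2)

Answer: 2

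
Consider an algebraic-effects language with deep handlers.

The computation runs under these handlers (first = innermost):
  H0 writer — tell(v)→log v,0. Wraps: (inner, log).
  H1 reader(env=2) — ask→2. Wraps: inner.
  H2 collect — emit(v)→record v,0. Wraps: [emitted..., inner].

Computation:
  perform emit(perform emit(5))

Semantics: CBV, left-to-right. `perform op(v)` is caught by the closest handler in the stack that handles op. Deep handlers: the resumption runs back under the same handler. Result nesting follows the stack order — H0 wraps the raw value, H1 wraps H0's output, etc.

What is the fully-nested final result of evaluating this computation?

Step-by-step:
emit(5) @ H2 ⇒ out+=5
emit(0) @ H2 ⇒ out+=0
H0 returns (0, ())
H1 returns (0, ())
H2 returns [5, 0, (0, ())]
= [5, 0, (0, ())]

Answer: [5, 0, (0, ())]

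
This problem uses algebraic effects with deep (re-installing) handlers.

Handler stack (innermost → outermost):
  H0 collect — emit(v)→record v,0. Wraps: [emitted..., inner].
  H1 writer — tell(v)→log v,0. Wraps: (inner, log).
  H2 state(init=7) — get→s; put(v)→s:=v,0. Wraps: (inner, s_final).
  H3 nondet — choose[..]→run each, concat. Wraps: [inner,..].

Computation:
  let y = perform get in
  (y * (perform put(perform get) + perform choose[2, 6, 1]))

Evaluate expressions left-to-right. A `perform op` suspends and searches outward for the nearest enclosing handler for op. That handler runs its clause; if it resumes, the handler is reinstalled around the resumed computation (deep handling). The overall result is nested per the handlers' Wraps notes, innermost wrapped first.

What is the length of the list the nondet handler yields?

Answer: 3

Working:
get @ H2 ⇒ 7
get @ H2 ⇒ 7
put(7) @ H2 ⇒ s:=7
choose[2, 6, 1] @ H3
  branch[0] choose=2:
    H0 returns [14]
    H1 returns ([14], ())
    H2 returns (([14], ()), 7)
    H3 returns [(([14], ()), 7)]
  branch[1] choose=6:
    H0 returns [42]
    H1 returns ([42], ())
    H2 returns (([42], ()), 7)
    H3 returns [(([42], ()), 7)]
  branch[2] choose=1:
    H0 returns [7]
    H1 returns ([7], ())
    H2 returns (([7], ()), 7)
    H3 returns [(([7], ()), 7)]
= [(([14], ()), 7), (([42], ()), 7), (([7], ()), 7)]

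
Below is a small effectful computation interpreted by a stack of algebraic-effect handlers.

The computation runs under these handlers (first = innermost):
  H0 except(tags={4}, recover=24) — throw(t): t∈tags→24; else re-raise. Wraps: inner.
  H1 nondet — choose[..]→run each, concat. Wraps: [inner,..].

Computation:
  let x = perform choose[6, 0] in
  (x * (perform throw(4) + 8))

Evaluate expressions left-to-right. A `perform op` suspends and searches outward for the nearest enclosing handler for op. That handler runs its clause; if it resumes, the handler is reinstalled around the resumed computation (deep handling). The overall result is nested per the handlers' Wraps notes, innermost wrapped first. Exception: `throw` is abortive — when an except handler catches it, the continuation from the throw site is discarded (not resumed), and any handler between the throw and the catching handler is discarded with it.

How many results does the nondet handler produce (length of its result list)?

Step-by-step:
choose[6, 0] @ H1
  branch[0] choose=6:
    throw(4) @ H0 caught ⇒ 24
    H1 returns [24]
  branch[1] choose=0:
    throw(4) @ H0 caught ⇒ 24
    H1 returns [24]
= [24, 24]

Answer: 2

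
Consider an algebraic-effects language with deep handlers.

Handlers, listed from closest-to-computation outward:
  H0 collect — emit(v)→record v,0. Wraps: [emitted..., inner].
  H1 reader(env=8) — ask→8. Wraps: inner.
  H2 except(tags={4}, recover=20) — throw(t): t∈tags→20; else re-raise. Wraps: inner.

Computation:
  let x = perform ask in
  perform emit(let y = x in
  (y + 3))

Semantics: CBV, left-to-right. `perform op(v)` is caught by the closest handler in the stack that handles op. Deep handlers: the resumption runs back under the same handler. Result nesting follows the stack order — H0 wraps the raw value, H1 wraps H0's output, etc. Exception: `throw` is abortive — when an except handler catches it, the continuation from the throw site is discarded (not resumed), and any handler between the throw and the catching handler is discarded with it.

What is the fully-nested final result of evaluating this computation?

Answer: [11, 0]

Evaluation trace:
ask @ H1 ⇒ 8
emit(11) @ H0 ⇒ out+=11
H0 returns [11, 0]
H1 returns [11, 0]
H2 returns [11, 0]
= [11, 0]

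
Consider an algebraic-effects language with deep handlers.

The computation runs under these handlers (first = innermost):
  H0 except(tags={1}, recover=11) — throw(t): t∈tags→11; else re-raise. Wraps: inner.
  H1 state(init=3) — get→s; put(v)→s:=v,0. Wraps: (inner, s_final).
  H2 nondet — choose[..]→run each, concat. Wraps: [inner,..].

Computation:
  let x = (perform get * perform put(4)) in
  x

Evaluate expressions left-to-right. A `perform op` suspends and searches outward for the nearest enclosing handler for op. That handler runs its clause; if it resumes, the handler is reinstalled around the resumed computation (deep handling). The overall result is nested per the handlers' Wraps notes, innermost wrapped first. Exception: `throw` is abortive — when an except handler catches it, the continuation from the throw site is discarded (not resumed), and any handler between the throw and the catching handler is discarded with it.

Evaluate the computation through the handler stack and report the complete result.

Evaluation trace:
get @ H1 ⇒ 3
put(4) @ H1 ⇒ s:=4
H0 returns 0
H1 returns (0, 4)
H2 returns [(0, 4)]
= [(0, 4)]

Answer: [(0, 4)]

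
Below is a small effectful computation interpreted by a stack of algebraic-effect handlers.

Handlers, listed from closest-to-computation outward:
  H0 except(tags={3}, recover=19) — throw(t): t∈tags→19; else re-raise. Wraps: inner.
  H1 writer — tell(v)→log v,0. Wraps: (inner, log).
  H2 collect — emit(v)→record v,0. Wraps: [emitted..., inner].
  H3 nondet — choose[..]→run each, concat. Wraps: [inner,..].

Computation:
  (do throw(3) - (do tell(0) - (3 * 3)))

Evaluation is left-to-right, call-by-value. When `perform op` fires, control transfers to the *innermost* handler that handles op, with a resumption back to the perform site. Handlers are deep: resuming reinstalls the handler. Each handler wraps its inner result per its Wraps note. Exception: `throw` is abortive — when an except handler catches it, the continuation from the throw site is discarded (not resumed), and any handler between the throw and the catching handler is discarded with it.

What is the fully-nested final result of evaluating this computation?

Evaluation trace:
throw(3) @ H0 caught ⇒ 19
H1 returns (19, ())
H2 returns [(19, ())]
H3 returns [[(19, ())]]
= [[(19, ())]]

Answer: [[(19, ())]]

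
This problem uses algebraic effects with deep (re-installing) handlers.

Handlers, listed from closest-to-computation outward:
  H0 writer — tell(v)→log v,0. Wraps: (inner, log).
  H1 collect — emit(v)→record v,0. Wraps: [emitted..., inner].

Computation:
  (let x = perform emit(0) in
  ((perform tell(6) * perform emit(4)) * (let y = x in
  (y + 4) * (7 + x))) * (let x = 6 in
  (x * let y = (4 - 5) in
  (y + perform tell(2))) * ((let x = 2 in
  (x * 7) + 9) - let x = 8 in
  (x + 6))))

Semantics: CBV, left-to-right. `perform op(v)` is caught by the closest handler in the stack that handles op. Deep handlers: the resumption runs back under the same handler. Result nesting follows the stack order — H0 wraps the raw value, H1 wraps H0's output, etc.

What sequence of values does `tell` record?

Answer: (6, 2)

Step-by-step:
emit(0) @ H1 ⇒ out+=0
tell(6) @ H0 ⇒ log+=6
emit(4) @ H1 ⇒ out+=4
tell(2) @ H0 ⇒ log+=2
H0 returns (0, (6, 2))
H1 returns [0, 4, (0, (6, 2))]
= [0, 4, (0, (6, 2))]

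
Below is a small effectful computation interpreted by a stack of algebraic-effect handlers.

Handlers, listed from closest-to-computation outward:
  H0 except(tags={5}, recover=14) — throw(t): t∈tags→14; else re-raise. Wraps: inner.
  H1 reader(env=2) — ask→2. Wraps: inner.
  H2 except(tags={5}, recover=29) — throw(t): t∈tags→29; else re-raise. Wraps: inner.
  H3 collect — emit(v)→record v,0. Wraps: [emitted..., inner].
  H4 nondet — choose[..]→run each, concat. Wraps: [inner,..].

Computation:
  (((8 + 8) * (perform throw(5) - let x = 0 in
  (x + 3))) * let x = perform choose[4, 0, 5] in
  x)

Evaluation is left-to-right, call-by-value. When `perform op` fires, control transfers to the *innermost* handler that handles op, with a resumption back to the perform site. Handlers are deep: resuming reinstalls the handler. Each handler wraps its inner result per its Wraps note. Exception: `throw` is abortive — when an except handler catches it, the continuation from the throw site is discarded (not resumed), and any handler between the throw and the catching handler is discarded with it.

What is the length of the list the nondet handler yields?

Answer: 1

Step-by-step:
throw(5) @ H0 caught ⇒ 14
H1 returns 14
H2 returns 14
H3 returns [14]
H4 returns [[14]]
= [[14]]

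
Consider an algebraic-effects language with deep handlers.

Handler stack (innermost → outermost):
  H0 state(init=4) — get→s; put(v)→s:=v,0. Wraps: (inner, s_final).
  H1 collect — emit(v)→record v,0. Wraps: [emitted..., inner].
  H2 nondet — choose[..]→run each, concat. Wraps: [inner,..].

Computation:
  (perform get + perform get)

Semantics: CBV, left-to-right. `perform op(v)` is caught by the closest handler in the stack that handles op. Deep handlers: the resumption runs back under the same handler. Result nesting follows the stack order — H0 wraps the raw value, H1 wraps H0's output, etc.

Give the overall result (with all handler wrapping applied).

Answer: [[(8, 4)]]

Step-by-step:
get @ H0 ⇒ 4
get @ H0 ⇒ 4
H0 returns (8, 4)
H1 returns [(8, 4)]
H2 returns [[(8, 4)]]
= [[(8, 4)]]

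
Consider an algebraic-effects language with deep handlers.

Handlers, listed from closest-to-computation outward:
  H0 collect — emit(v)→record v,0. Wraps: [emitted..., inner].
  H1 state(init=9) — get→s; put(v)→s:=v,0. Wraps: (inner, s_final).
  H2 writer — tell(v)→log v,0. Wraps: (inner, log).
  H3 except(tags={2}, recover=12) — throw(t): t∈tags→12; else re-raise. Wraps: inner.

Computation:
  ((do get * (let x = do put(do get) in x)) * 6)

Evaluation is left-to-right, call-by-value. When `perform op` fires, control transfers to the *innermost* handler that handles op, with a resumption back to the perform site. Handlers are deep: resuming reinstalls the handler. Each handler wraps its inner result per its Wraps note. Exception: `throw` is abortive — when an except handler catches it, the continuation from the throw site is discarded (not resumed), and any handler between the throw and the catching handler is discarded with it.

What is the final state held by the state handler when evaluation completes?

Answer: 9

Step-by-step:
get @ H1 ⇒ 9
get @ H1 ⇒ 9
put(9) @ H1 ⇒ s:=9
H0 returns [0]
H1 returns ([0], 9)
H2 returns (([0], 9), ())
H3 returns (([0], 9), ())
= (([0], 9), ())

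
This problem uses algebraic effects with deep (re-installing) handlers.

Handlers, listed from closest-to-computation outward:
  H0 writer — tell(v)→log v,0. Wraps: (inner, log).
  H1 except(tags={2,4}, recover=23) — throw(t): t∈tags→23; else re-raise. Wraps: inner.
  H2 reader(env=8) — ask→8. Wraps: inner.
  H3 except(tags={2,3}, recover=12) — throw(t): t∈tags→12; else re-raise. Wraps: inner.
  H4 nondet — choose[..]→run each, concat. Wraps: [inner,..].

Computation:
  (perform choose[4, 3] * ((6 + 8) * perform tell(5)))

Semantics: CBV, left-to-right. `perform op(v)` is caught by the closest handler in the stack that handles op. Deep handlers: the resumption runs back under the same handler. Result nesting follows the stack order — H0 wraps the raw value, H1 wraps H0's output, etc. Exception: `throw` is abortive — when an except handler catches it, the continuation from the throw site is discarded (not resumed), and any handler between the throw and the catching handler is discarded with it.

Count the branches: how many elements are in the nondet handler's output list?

Working:
choose[4, 3] @ H4
  branch[0] choose=4:
    tell(5) @ H0 ⇒ log+=5
    H0 returns (0, (5))
    H1 returns (0, (5))
    H2 returns (0, (5))
    H3 returns (0, (5))
    H4 returns [(0, (5))]
  branch[1] choose=3:
    tell(5) @ H0 ⇒ log+=5
    H0 returns (0, (5))
    H1 returns (0, (5))
    H2 returns (0, (5))
    H3 returns (0, (5))
    H4 returns [(0, (5))]
= [(0, (5)), (0, (5))]

Answer: 2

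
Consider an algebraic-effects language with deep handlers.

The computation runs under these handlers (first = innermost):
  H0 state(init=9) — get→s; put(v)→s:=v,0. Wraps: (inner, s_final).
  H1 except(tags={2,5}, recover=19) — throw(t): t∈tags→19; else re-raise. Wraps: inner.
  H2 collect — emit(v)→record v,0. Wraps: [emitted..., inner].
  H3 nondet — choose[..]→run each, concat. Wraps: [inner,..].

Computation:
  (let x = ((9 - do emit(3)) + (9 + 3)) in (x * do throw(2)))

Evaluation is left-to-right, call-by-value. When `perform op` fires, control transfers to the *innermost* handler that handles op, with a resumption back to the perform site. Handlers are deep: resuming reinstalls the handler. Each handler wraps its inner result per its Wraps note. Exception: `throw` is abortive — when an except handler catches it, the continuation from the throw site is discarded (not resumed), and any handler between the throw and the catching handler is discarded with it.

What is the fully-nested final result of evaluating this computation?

Step-by-step:
emit(3) @ H2 ⇒ out+=3
throw(2) @ H1 caught ⇒ 19
H2 returns [3, 19]
H3 returns [[3, 19]]
= [[3, 19]]

Answer: [[3, 19]]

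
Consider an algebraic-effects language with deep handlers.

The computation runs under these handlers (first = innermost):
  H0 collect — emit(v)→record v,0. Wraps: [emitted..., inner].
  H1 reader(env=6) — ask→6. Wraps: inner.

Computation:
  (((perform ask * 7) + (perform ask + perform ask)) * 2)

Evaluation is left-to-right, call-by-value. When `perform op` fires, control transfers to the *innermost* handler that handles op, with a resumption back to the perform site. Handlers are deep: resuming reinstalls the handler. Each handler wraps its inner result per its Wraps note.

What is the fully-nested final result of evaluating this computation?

Step-by-step:
ask @ H1 ⇒ 6
ask @ H1 ⇒ 6
ask @ H1 ⇒ 6
H0 returns [108]
H1 returns [108]
= [108]

Answer: [108]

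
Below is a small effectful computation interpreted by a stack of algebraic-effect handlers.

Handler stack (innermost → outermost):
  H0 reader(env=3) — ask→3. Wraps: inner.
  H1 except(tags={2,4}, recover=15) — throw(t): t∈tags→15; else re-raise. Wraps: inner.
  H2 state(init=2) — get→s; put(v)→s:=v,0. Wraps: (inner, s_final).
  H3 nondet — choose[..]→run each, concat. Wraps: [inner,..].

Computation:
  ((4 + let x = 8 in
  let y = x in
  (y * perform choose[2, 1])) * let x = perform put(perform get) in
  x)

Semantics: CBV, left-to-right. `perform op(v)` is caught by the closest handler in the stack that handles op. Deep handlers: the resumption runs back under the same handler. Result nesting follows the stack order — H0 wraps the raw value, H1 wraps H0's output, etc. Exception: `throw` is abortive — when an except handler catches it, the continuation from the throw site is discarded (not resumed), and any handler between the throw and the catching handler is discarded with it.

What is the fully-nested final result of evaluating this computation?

Answer: [(0, 2), (0, 2)]

Working:
choose[2, 1] @ H3
  branch[0] choose=2:
    get @ H2 ⇒ 2
    put(2) @ H2 ⇒ s:=2
    H0 returns 0
    H1 returns 0
    H2 returns (0, 2)
    H3 returns [(0, 2)]
  branch[1] choose=1:
    get @ H2 ⇒ 2
    put(2) @ H2 ⇒ s:=2
    H0 returns 0
    H1 returns 0
    H2 returns (0, 2)
    H3 returns [(0, 2)]
= [(0, 2), (0, 2)]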